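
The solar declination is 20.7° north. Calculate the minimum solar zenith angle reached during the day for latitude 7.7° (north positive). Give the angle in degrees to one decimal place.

At local solar noon the hour angle is zero, so the zenith angle is |φ − δ| = |7.7° − (20.7°)| = 13.0°.

13.0°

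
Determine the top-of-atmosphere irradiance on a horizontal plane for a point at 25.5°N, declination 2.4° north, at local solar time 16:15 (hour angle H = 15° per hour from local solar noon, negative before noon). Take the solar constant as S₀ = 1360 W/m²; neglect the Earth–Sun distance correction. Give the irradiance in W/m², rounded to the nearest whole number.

567 W/m²

Hour angle H = 15° × (16.25 − 12) = 63.75°.
With φ = 25.5°, δ = 2.4°, H = 63.75°: sin φ sin δ = 0.0180, cos φ cos δ cos H = 0.3989, so cos θ_z = 0.4169.
Top-of-atmosphere irradiance = S₀ cos θ_z = 1360 × 0.4169 = 566.98 W/m².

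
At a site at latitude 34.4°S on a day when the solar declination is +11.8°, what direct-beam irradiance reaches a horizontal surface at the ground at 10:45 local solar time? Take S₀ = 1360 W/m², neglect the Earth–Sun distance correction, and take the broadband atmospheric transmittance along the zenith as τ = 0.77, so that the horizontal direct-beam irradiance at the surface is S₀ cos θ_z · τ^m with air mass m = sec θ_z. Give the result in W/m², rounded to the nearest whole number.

590 W/m²

Hour angle H = 15° × (10.75 − 12) = -18.75°.
With φ = -34.4°, δ = 11.8°, H = -18.75°: sin φ sin δ = -0.1155, cos φ cos δ cos H = 0.7648, so cos θ_z = 0.6493.
Air mass m = 1/cos θ_z = 1/0.6493 = 1.540; τ^m = 0.77^1.540 = 0.6686.
Surface direct beam = 1360 × 0.6493 × 0.6686 = 590.41 W/m².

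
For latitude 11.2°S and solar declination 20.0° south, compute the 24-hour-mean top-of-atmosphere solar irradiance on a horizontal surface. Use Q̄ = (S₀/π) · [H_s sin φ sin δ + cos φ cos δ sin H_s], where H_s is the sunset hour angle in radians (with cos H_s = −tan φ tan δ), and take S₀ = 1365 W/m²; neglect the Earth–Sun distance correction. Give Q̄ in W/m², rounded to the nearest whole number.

The sunset hour angle satisfies cos H_s = −tan φ tan δ = -0.0721, giving H_s = 94.13°. In radians, H_s = 1.6429.
H_s sin φ sin δ = 1.6429 × -0.1942 × -0.3420 = 0.1091.
cos φ cos δ sin H_s = 0.9810 × 0.9397 × 0.9974 = 0.9194.
Q̄ = (1365/π) × (0.1091 + 0.9194) = 434.49 × 1.0285 = 446.87 W/m².

447 W/m²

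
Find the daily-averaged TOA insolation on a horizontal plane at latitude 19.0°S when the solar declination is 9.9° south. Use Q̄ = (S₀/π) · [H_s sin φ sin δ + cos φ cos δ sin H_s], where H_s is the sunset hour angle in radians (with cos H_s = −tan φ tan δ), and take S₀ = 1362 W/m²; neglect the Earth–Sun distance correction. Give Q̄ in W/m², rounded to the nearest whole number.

443 W/m²

cos H_s = −tan(-19.0°) · tan(-9.9°) = -0.0601, so H_s = arccos(-0.0601) = 93.45°. In radians, H_s = 1.6310.
H_s sin φ sin δ = 1.6310 × -0.3256 × -0.1719 = 0.0913.
cos φ cos δ sin H_s = 0.9455 × 0.9851 × 0.9982 = 0.9297.
Q̄ = (1362/π) × (0.0913 + 0.9297) = 433.54 × 1.0210 = 442.64 W/m².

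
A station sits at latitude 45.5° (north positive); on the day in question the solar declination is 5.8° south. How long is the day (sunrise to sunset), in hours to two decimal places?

cos H_s = −tan(45.5°) · tan(-5.8°) = 0.1034, so H_s = arccos(0.1034) = 84.07°.
Day length = 2 H_s / 15° h⁻¹ = 168.14° / 15 = 11.209 h.

11.21 hours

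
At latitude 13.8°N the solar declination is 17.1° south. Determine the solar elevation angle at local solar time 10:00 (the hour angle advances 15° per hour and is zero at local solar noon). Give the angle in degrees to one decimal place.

47.2°

Hour angle H = 15° × (10 − 12) = -30.00°.
With φ = 13.8°, δ = -17.1°, H = -30.00°: sin φ sin δ = -0.0701, cos φ cos δ cos H = 0.8038, so cos θ_z = 0.7337.
θ_z = arccos(0.7337) = 42.80°, so the elevation is 90° − 42.80° = 47.20°.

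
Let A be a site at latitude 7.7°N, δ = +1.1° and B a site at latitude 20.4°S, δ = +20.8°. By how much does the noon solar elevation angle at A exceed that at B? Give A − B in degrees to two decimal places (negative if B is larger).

+34.60°

A: 90° − |7.7 − (1.1)| = 83.40°.
B: 90° − |-20.4 − (20.8)| = 48.80°.
A − B = 83.40 − 48.80 = 34.60°.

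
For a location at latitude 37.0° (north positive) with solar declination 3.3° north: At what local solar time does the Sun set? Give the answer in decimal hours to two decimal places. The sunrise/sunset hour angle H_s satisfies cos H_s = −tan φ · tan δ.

−tan φ tan δ = −(0.7536)(0.0577) = -0.0435; H_s = arccos(-0.0435) = 92.49°.
Sunset is at 12 + H_s/15 = 12 + 6.166 = 18.166 h local solar time.

18.17 h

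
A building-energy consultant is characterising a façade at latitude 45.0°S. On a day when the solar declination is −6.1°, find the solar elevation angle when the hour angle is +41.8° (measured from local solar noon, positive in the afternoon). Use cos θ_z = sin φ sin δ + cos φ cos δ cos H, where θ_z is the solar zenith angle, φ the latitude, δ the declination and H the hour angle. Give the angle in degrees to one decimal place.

cos θ_z = sin φ sin δ + cos φ cos δ cos H = (-0.7071)(-0.1063) + (0.7071)(0.9943)(0.7455) = 0.5993.
θ_z = arccos(0.5993) = 53.18°, so the elevation is 90° − 53.18° = 36.82°.

36.8°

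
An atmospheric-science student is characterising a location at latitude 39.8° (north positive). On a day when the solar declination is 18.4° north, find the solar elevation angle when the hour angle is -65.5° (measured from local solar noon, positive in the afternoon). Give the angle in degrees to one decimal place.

30.3°

cos θ_z = sin φ sin δ + cos φ cos δ cos H = (0.6401)(0.3156) + (0.7683)(0.9489)(0.4147) = 0.5043.
θ_z = arccos(0.5043) = 59.72°, so the elevation is 90° − 59.72° = 30.28°.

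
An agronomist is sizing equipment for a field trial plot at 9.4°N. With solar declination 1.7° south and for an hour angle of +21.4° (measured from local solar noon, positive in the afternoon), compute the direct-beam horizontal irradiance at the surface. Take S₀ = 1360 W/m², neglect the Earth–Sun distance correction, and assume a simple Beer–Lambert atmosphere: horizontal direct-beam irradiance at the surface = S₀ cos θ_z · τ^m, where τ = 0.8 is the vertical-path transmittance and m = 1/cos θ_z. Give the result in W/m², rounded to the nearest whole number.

973 W/m²

cos θ_z = sin(9.4°) sin(-1.7°) + cos(9.4°) cos(-1.7°) cos(21.40°) = -0.0048 + 0.9181 = 0.9133.
Air mass m = 1/cos θ_z = 1/0.9133 = 1.095; τ^m = 0.8^1.095 = 0.7832.
Surface direct beam = 1360 × 0.9133 × 0.7832 = 972.80 W/m².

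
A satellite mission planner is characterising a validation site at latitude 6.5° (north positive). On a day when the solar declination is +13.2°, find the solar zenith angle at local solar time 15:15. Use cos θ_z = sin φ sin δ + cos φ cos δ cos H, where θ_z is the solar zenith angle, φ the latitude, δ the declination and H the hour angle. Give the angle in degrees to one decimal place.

48.4°

Hour angle H = 15° × (15.25 − 12) = 48.75°.
With φ = 6.5°, δ = 13.2°, H = 48.75°: sin φ sin δ = 0.0259, cos φ cos δ cos H = 0.6378, so cos θ_z = 0.6637.
θ_z = arccos(0.6637) = 48.42°.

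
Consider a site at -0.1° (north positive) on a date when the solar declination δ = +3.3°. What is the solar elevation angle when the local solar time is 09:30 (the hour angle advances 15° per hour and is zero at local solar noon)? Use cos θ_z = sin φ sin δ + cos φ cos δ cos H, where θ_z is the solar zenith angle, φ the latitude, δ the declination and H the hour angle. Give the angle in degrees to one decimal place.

52.4°

Hour angle H = 15° × (9.5 − 12) = -37.50°.
cos θ_z = sin(-0.1°) sin(3.3°) + cos(-0.1°) cos(3.3°) cos(-37.50°) = -0.0001 + 0.7920 = 0.7919.
θ_z = arccos(0.7919) = 37.64°, so the elevation is 90° − 37.64° = 52.36°.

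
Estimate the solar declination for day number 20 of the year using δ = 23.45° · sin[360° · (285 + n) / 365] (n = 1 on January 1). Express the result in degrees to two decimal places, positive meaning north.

-20.14°

360 × (285 + 20) / 365 = 300.822°; sin(300.822°) = -0.8588.
δ = 23.45 × -0.8588 = -20.139° ≈ -20.14°.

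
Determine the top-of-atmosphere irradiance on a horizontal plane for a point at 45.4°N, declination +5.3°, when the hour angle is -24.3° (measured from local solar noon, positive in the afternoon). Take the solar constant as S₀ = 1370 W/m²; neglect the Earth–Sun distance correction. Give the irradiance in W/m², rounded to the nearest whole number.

With φ = 45.4°, δ = 5.3°, H = -24.30°: sin φ sin δ = 0.0658, cos φ cos δ cos H = 0.6372, so cos θ_z = 0.7030.
Top-of-atmosphere irradiance = S₀ cos θ_z = 1370 × 0.7030 = 963.11 W/m².

963 W/m²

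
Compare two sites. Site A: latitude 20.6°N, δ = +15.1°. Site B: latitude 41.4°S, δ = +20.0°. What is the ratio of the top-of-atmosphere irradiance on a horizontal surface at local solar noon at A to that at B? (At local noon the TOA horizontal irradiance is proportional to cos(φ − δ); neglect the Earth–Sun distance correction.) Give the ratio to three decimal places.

2.079

A: cos θ_z = cos(20.6° − (15.1°)) = 0.9954.
B: cos θ_z = cos(-41.4° − (20.0°)) = 0.4787.
Ratio A/B = 0.9954 / 0.4787 = 2.0794.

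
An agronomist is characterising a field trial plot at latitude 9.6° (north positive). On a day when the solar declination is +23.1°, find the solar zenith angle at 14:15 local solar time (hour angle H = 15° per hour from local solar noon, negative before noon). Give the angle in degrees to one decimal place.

35.0°

Hour angle H = 15° × (14.25 − 12) = 33.75°.
With φ = 9.6°, δ = 23.1°, H = 33.75°: sin φ sin δ = 0.0654, cos φ cos δ cos H = 0.7541, so cos θ_z = 0.8195.
θ_z = arccos(0.8195) = 34.97°.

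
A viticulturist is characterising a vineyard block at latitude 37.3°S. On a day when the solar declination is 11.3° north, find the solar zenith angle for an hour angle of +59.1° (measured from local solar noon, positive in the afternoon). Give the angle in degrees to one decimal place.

73.6°

With φ = -37.3°, δ = 11.3°, H = 59.10°: sin φ sin δ = -0.1187, cos φ cos δ cos H = 0.4006, so cos θ_z = 0.2819.
θ_z = arccos(0.2819) = 73.63°.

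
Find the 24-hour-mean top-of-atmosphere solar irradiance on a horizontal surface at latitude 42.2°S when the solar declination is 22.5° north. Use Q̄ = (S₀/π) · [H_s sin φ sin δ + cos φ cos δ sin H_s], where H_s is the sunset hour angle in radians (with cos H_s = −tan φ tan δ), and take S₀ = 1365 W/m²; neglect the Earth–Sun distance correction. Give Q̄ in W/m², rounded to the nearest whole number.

−tan φ tan δ = −(-0.9067)(0.4142) = 0.3756; H_s = arccos(0.3756) = 67.94°. In radians, H_s = 1.1858.
H_s sin φ sin δ = 1.1858 × -0.6717 × 0.3827 = -0.3048.
cos φ cos δ sin H_s = 0.7408 × 0.9239 × 0.9268 = 0.6343.
Q̄ = (1365/π) × (-0.3048 + 0.6343) = 434.49 × 0.3295 = 143.16 W/m².

143 W/m²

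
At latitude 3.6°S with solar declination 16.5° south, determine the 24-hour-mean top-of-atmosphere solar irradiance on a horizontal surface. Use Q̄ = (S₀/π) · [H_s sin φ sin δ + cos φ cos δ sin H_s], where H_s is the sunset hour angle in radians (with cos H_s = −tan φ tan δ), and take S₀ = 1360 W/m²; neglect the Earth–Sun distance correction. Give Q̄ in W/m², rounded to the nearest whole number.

cos H_s = −tan(-3.6°) · tan(-16.5°) = -0.0186, so H_s = arccos(-0.0186) = 91.07°. In radians, H_s = 1.5895.
H_s sin φ sin δ = 1.5895 × -0.0628 × -0.2840 = 0.0283.
cos φ cos δ sin H_s = 0.9980 × 0.9588 × 0.9998 = 0.9567.
Q̄ = (1360/π) × (0.0283 + 0.9567) = 432.90 × 0.9850 = 426.41 W/m².

426 W/m²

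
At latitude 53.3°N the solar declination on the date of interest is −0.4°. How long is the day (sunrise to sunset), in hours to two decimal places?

cos H_s = −tan(53.3°) · tan(-0.4°) = 0.0094, so H_s = arccos(0.0094) = 89.46°.
Day length = 2 H_s / 15° h⁻¹ = 178.92° / 15 = 11.928 h.

11.93 hours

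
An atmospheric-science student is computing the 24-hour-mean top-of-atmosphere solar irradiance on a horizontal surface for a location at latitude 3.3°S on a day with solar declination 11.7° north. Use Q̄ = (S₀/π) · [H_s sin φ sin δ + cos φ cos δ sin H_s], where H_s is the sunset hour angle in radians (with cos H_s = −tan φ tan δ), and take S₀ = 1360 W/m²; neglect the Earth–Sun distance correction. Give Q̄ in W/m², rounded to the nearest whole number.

cos H_s = −tan(-3.3°) · tan(11.7°) = 0.0119, so H_s = arccos(0.0119) = 89.32°. In radians, H_s = 1.5589.
H_s sin φ sin δ = 1.5589 × -0.0576 × 0.2028 = -0.0182.
cos φ cos δ sin H_s = 0.9983 × 0.9792 × 0.9999 = 0.9774.
Q̄ = (1360/π) × (-0.0182 + 0.9774) = 432.90 × 0.9592 = 415.24 W/m².

415 W/m²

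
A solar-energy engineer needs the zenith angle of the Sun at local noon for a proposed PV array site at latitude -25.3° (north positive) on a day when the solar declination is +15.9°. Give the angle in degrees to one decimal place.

At local solar noon the hour angle is zero, so the zenith angle is |φ − δ| = |-25.3° − (15.9°)| = 41.2°.

41.2°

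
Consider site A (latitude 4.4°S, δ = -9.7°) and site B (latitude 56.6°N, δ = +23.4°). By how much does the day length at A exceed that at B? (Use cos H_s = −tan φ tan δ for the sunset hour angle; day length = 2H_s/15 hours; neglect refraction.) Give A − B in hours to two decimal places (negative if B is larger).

A: H_s = arccos(−tan -4.4° · tan -9.7°) = 90.75°, so 2H_s/15 = 12.1000 h.
B: H_s = arccos(−tan 56.6° · tan 23.4°) = 131.02°, so 2H_s/15 = 17.4693 h.
A − B = 12.1000 − 17.4693 = -5.3693 h.

-5.37 h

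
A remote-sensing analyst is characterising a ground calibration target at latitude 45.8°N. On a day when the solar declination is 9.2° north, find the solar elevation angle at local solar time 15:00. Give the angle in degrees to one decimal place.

37.0°

Hour angle H = 15° × (15 − 12) = 45.00°.
cos θ_z = sin(45.8°) sin(9.2°) + cos(45.8°) cos(9.2°) cos(45.00°) = 0.1146 + 0.4866 = 0.6012.
θ_z = arccos(0.6012) = 53.04°, so the elevation is 90° − 53.04° = 36.96°.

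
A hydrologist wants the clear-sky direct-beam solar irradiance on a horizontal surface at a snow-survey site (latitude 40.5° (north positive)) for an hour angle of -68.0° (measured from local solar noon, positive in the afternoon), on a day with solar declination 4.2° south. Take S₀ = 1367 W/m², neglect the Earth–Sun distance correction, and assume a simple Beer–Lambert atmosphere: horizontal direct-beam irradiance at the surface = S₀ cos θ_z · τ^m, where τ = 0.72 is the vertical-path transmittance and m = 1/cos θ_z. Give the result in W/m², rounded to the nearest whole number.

81 W/m²

With φ = 40.5°, δ = -4.2°, H = -68.00°: sin φ sin δ = -0.0476, cos φ cos δ cos H = 0.2841, so cos θ_z = 0.2365.
Air mass m = 1/cos θ_z = 1/0.2365 = 4.228; τ^m = 0.72^4.228 = 0.2493.
Surface direct beam = 1367 × 0.2365 × 0.2493 = 80.60 W/m².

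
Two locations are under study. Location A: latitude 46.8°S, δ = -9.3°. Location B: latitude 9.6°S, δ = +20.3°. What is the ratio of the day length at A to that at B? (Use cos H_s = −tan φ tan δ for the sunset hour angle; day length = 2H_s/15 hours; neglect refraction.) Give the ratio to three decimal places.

A: H_s = arccos(−tan -46.8° · tan -9.3°) = 100.04°, so 2H_s/15 = 13.3387 h.
B: H_s = arccos(−tan -9.6° · tan 20.3°) = 86.41°, so 2H_s/15 = 11.5213 h.
Ratio A/B = 13.3387 / 11.5213 = 1.1577.

1.158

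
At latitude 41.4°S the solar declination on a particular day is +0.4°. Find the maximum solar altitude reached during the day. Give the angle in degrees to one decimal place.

48.2°

At local solar noon the hour angle is zero, so the elevation is 90° − |φ − δ| = 90° − |-41.4° − (0.4°)| = 90° − 41.8° = 48.2°.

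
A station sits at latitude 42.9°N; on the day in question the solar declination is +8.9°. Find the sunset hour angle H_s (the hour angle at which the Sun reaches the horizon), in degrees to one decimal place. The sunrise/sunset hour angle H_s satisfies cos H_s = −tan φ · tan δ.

98.4°

−tan φ tan δ = −(0.9293)(0.1566) = -0.1455; H_s = arccos(-0.1455) = 98.37°.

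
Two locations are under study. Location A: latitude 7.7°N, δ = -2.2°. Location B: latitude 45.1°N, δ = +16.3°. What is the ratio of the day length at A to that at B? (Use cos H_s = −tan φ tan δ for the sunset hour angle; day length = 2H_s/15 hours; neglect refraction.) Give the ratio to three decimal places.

0.838

A: H_s = arccos(−tan 7.7° · tan -2.2°) = 89.70°, so 2H_s/15 = 11.9600 h.
B: H_s = arccos(−tan 45.1° · tan 16.3°) = 107.06°, so 2H_s/15 = 14.2747 h.
Ratio A/B = 11.9600 / 14.2747 = 0.8378.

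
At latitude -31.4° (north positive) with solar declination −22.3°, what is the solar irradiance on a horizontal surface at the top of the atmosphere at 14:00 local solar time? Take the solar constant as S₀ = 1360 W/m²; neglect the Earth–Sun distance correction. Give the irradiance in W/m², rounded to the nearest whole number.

Hour angle H = 15° × (14 − 12) = 30.00°.
cos θ_z = sin(-31.4°) sin(-22.3°) + cos(-31.4°) cos(-22.3°) cos(30.00°) = 0.1977 + 0.6839 = 0.8816.
Top-of-atmosphere irradiance = S₀ cos θ_z = 1360 × 0.8816 = 1198.98 W/m².

1199 W/m²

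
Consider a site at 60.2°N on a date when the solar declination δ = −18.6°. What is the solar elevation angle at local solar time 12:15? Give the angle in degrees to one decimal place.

Hour angle H = 15° × (12.25 − 12) = 3.75°.
With φ = 60.2°, δ = -18.6°, H = 3.75°: sin φ sin δ = -0.2768, cos φ cos δ cos H = 0.4700, so cos θ_z = 0.1932.
θ_z = arccos(0.1932) = 78.86°, so the elevation is 90° − 78.86° = 11.14°.

11.1°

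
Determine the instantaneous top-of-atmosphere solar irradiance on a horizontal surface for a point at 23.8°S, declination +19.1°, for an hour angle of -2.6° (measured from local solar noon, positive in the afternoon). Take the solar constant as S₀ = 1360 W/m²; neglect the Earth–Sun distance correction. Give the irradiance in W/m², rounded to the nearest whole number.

995 W/m²

With φ = -23.8°, δ = 19.1°, H = -2.60°: sin φ sin δ = -0.1320, cos φ cos δ cos H = 0.8637, so cos θ_z = 0.7317.
Top-of-atmosphere irradiance = S₀ cos θ_z = 1360 × 0.7317 = 995.11 W/m².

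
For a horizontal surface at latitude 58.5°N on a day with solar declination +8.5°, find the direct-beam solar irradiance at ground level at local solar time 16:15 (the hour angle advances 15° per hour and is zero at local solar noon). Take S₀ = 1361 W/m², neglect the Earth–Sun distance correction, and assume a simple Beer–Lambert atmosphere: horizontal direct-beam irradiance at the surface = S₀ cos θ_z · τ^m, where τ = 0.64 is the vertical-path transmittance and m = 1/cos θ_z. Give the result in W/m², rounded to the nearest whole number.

Hour angle H = 15° × (16.25 − 12) = 63.75°.
cos θ_z = sin(58.5°) sin(8.5°) + cos(58.5°) cos(8.5°) cos(63.75°) = 0.1260 + 0.2286 = 0.3546.
Air mass m = 1/cos θ_z = 1/0.3546 = 2.820; τ^m = 0.64^2.820 = 0.2841.
Surface direct beam = 1361 × 0.3546 × 0.2841 = 137.11 W/m².

137 W/m²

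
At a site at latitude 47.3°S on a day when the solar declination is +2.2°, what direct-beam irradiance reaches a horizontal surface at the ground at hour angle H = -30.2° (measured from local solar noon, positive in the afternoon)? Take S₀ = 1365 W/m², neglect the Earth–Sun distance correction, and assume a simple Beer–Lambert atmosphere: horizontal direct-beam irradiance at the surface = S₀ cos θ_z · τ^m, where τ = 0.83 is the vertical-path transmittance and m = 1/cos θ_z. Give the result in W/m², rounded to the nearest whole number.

cos θ_z = sin(-47.3°) sin(2.2°) + cos(-47.3°) cos(2.2°) cos(-30.20°) = -0.0282 + 0.5857 = 0.5575.
Air mass m = 1/cos θ_z = 1/0.5575 = 1.794; τ^m = 0.83^1.794 = 0.7159.
Surface direct beam = 1365 × 0.5575 × 0.7159 = 544.79 W/m².

545 W/m²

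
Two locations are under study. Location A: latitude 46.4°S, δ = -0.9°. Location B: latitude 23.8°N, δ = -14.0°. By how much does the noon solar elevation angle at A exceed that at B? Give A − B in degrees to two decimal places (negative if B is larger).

A: 90° − |-46.4 − (-0.9)| = 44.50°.
B: 90° − |23.8 − (-14.0)| = 52.20°.
A − B = 44.50 − 52.20 = -7.70°.

-7.70°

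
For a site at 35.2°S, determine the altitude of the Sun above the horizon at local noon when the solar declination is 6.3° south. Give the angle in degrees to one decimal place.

61.1°

At local solar noon the hour angle is zero, so the elevation is 90° − |φ − δ| = 90° − |-35.2° − (-6.3°)| = 90° − 28.9° = 61.1°.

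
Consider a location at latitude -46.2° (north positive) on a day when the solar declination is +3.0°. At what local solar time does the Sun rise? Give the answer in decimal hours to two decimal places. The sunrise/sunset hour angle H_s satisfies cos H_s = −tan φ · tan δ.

6.21 h

−tan φ tan δ = −(-1.0428)(0.0524) = 0.0546; H_s = arccos(0.0546) = 86.87°.
Sunrise is at 12 − H_s/15 = 12 − 5.791 = 6.209 h local solar time.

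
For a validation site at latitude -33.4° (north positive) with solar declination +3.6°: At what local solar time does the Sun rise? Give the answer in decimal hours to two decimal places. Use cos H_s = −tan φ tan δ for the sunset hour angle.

6.16 h

The sunset hour angle satisfies cos H_s = −tan φ tan δ = 0.0415, giving H_s = 87.62°.
Sunrise is at 12 − H_s/15 = 12 − 5.841 = 6.159 h local solar time.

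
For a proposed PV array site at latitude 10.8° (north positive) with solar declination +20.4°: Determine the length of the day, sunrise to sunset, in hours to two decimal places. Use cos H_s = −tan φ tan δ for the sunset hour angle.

cos H_s = −tan(10.8°) · tan(20.4°) = -0.0709, so H_s = arccos(-0.0709) = 94.07°.
Day length = 2 H_s / 15° h⁻¹ = 188.14° / 15 = 12.543 h.

12.54 hours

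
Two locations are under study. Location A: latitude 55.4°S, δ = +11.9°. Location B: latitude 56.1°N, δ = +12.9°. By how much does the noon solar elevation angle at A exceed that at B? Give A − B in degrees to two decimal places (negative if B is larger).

A: 90° − |-55.4 − (11.9)| = 22.70°.
B: 90° − |56.1 − (12.9)| = 46.80°.
A − B = 22.70 − 46.80 = -24.10°.

-24.10°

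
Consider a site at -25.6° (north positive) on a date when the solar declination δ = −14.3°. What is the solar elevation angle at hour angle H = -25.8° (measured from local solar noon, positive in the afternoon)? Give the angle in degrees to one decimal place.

cos θ_z = sin(-25.6°) sin(-14.3°) + cos(-25.6°) cos(-14.3°) cos(-25.80°) = 0.1067 + 0.7868 = 0.8935.
θ_z = arccos(0.8935) = 26.68°, so the elevation is 90° − 26.68° = 63.32°.

63.3°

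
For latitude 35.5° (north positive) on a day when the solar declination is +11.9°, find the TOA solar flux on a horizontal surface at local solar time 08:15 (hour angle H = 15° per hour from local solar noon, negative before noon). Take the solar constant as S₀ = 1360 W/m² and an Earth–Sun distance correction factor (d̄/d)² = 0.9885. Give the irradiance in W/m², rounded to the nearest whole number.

756 W/m²

Hour angle H = 15° × (8.25 − 12) = -56.25°.
cos θ_z = sin φ sin δ + cos φ cos δ cos H = (0.5807)(0.2062) + (0.8141)(0.9785)(0.5556) = 0.5623.
Top-of-atmosphere irradiance = S₀ (d̄/d)² cos θ_z = 1360 × 0.9885 × 0.5623 = 755.93 W/m².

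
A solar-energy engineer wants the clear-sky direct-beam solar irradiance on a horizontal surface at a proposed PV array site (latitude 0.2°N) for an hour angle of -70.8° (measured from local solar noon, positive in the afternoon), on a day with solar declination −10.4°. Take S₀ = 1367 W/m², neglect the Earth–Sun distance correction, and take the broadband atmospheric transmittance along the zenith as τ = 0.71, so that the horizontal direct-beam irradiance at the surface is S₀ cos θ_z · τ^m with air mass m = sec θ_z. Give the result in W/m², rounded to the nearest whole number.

cos θ_z = sin(0.2°) sin(-10.4°) + cos(0.2°) cos(-10.4°) cos(-70.80°) = -0.0006 + 0.3235 = 0.3229.
Air mass m = 1/cos θ_z = 1/0.3229 = 3.097; τ^m = 0.71^3.097 = 0.3462.
Surface direct beam = 1367 × 0.3229 × 0.3462 = 152.81 W/m².

153 W/m²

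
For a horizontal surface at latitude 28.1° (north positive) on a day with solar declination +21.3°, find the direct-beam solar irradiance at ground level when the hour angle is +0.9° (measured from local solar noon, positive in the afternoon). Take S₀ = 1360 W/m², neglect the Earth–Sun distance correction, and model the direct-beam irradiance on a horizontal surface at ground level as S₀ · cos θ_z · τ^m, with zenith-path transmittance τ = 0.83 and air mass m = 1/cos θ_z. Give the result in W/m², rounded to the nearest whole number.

1119 W/m²

With φ = 28.1°, δ = 21.3°, H = 0.90°: sin φ sin δ = 0.1711, cos φ cos δ cos H = 0.8218, so cos θ_z = 0.9929.
Air mass m = 1/cos θ_z = 1/0.9929 = 1.007; τ^m = 0.83^1.007 = 0.8289.
Surface direct beam = 1360 × 0.9929 × 0.8289 = 1119.30 W/m².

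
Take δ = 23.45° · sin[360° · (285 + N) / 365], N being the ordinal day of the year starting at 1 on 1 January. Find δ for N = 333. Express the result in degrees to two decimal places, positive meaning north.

360 × (285 + 333) / 365 = 609.534°; sin(609.534°) = -0.9369.
δ = 23.45 × -0.9369 = -21.970° ≈ -21.97°.

-21.97°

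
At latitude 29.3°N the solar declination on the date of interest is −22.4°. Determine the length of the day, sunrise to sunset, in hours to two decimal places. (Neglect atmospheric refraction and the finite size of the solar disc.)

10.22 hours

The sunset hour angle satisfies cos H_s = −tan φ tan δ = 0.2313, giving H_s = 76.63°.
Day length = 2 H_s / 15° h⁻¹ = 153.26° / 15 = 10.217 h.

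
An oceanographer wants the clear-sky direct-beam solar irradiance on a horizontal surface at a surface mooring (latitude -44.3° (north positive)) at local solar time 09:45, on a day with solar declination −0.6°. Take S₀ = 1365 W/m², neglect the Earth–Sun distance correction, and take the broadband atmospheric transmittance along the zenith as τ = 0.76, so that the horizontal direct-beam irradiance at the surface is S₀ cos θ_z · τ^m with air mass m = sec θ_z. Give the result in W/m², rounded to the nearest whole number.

Hour angle H = 15° × (9.75 − 12) = -33.75°.
cos θ_z = sin φ sin δ + cos φ cos δ cos H = (-0.6984)(-0.0105) + (0.7157)(0.9999)(0.8315) = 0.6024.
Air mass m = 1/cos θ_z = 1/0.6024 = 1.660; τ^m = 0.76^1.660 = 0.6341.
Surface direct beam = 1365 × 0.6024 × 0.6341 = 521.41 W/m².

521 W/m²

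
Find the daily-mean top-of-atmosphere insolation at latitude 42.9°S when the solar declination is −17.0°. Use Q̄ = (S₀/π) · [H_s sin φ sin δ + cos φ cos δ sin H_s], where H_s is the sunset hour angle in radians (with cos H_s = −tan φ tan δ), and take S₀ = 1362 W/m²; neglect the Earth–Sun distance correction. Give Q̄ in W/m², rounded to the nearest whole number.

The sunset hour angle satisfies cos H_s = −tan φ tan δ = -0.2841, giving H_s = 106.51°. In radians, H_s = 1.8590.
H_s sin φ sin δ = 1.8590 × -0.6807 × -0.2924 = 0.3700.
cos φ cos δ sin H_s = 0.7325 × 0.9563 × 0.9588 = 0.6716.
Q̄ = (1362/π) × (0.3700 + 0.6716) = 433.54 × 1.0416 = 451.58 W/m².

452 W/m²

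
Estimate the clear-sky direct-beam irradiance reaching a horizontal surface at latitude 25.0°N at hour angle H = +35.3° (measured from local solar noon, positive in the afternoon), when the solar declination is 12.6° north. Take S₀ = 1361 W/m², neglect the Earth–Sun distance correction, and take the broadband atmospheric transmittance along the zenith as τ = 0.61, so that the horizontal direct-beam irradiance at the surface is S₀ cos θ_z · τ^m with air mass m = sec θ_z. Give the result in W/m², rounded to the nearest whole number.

604 W/m²

With φ = 25.0°, δ = 12.6°, H = 35.30°: sin φ sin δ = 0.0922, cos φ cos δ cos H = 0.7219, so cos θ_z = 0.8141.
Air mass m = 1/cos θ_z = 1/0.8141 = 1.228; τ^m = 0.61^1.228 = 0.5450.
Surface direct beam = 1361 × 0.8141 × 0.5450 = 603.85 W/m².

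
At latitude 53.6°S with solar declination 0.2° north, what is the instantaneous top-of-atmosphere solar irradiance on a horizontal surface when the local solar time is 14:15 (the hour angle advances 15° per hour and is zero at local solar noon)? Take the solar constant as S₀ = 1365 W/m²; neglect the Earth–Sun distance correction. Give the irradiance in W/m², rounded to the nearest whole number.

Hour angle H = 15° × (14.25 − 12) = 33.75°.
With φ = -53.6°, δ = 0.2°, H = 33.75°: sin φ sin δ = -0.0028, cos φ cos δ cos H = 0.4934, so cos θ_z = 0.4906.
Top-of-atmosphere irradiance = S₀ cos θ_z = 1365 × 0.4906 = 669.67 W/m².

670 W/m²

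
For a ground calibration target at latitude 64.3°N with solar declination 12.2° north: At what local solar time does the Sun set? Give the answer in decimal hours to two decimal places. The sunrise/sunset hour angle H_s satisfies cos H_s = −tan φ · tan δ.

19.78 h

cos H_s = −tan(64.3°) · tan(12.2°) = -0.4492, so H_s = arccos(-0.4492) = 116.69°.
Sunset is at 12 + H_s/15 = 12 + 7.779 = 19.779 h local solar time.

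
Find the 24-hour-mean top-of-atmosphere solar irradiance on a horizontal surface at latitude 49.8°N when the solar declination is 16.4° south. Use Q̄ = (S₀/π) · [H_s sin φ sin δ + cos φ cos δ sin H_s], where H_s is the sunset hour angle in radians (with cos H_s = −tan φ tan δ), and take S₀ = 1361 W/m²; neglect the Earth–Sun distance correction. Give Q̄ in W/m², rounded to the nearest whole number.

138 W/m²

The sunset hour angle satisfies cos H_s = −tan φ tan δ = 0.3483, giving H_s = 69.62°. In radians, H_s = 1.2151.
H_s sin φ sin δ = 1.2151 × 0.7638 × -0.2823 = -0.2620.
cos φ cos δ sin H_s = 0.6455 × 0.9593 × 0.9374 = 0.5805.
Q̄ = (1361/π) × (-0.2620 + 0.5805) = 433.22 × 0.3185 = 137.98 W/m².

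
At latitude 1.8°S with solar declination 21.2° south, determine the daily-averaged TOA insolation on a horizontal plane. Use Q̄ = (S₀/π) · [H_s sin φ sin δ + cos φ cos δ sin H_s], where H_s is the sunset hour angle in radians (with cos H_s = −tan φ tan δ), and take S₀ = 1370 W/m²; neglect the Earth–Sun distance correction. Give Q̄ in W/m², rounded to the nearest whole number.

414 W/m²

cos H_s = −tan(-1.8°) · tan(-21.2°) = -0.0122, so H_s = arccos(-0.0122) = 90.70°. In radians, H_s = 1.5830.
H_s sin φ sin δ = 1.5830 × -0.0314 × -0.3616 = 0.0180.
cos φ cos δ sin H_s = 0.9995 × 0.9323 × 0.9999 = 0.9317.
Q̄ = (1370/π) × (0.0180 + 0.9317) = 436.08 × 0.9497 = 414.15 W/m².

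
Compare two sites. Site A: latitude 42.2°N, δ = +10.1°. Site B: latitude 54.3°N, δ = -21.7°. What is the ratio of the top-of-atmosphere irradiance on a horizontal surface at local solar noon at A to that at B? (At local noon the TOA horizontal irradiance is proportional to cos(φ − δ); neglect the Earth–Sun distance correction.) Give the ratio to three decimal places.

A: cos θ_z = cos(42.2° − (10.1°)) = 0.8471.
B: cos θ_z = cos(54.3° − (-21.7°)) = 0.2419.
Ratio A/B = 0.8471 / 0.2419 = 3.5019.

3.502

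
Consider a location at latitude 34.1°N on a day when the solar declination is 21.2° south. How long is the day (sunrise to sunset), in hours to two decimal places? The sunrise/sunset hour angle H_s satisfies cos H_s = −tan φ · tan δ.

The sunset hour angle satisfies cos H_s = −tan φ tan δ = 0.2626, giving H_s = 74.78°.
Day length = 2 H_s / 15° h⁻¹ = 149.56° / 15 = 9.971 h.

9.97 hours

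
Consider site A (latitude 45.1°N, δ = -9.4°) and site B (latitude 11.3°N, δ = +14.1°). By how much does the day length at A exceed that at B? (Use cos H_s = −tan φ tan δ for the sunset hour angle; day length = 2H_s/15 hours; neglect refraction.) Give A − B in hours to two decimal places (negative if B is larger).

A: H_s = arccos(−tan 45.1° · tan -9.4°) = 80.44°, so 2H_s/15 = 10.7253 h.
B: H_s = arccos(−tan 11.3° · tan 14.1°) = 92.88°, so 2H_s/15 = 12.3840 h.
A − B = 10.7253 − 12.3840 = -1.6587 h.

-1.66 h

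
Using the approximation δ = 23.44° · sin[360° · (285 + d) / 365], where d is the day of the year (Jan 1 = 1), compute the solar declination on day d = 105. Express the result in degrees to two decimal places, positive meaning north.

+9.78°

360 × (285 + 105) / 365 = 384.658°; sin(384.658°) = 0.4172.
δ = 23.44 × 0.4172 = 9.779° ≈ +9.78°.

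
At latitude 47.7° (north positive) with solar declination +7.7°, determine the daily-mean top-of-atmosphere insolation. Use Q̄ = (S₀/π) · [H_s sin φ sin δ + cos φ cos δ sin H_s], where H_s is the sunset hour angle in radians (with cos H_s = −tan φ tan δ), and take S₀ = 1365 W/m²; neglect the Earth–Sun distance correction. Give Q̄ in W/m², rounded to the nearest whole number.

The sunset hour angle satisfies cos H_s = −tan φ tan δ = -0.1486, giving H_s = 98.55°. In radians, H_s = 1.7200.
H_s sin φ sin δ = 1.7200 × 0.7396 × 0.1340 = 0.1705.
cos φ cos δ sin H_s = 0.6730 × 0.9910 × 0.9889 = 0.6595.
Q̄ = (1365/π) × (0.1705 + 0.6595) = 434.49 × 0.8300 = 360.63 W/m².

361 W/m²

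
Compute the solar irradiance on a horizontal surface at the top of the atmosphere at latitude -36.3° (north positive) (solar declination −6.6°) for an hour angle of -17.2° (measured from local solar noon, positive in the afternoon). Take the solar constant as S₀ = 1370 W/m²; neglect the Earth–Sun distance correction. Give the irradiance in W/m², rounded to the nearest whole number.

1141 W/m²

cos θ_z = sin(-36.3°) sin(-6.6°) + cos(-36.3°) cos(-6.6°) cos(-17.20°) = 0.0680 + 0.7648 = 0.8328.
Top-of-atmosphere irradiance = S₀ cos θ_z = 1370 × 0.8328 = 1140.94 W/m².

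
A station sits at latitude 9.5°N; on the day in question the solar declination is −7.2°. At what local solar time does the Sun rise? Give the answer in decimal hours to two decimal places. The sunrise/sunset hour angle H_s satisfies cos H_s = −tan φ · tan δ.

6.08 h

cos H_s = −tan(9.5°) · tan(-7.2°) = 0.0211, so H_s = arccos(0.0211) = 88.79°.
Sunrise is at 12 − H_s/15 = 12 − 5.919 = 6.081 h local solar time.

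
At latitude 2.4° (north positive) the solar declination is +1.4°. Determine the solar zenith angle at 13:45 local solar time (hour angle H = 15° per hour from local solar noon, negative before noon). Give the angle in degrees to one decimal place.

Hour angle H = 15° × (13.75 − 12) = 26.25°.
cos θ_z = sin φ sin δ + cos φ cos δ cos H = (0.0419)(0.0244) + (0.9991)(0.9997)(0.8969) = 0.8968.
θ_z = arccos(0.8968) = 26.26°.

26.3°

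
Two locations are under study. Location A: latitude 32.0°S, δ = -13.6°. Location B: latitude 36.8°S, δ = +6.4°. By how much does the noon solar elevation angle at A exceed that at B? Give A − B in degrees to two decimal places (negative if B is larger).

A: 90° − |-32.0 − (-13.6)| = 71.60°.
B: 90° − |-36.8 − (6.4)| = 46.80°.
A − B = 71.60 − 46.80 = 24.80°.

+24.80°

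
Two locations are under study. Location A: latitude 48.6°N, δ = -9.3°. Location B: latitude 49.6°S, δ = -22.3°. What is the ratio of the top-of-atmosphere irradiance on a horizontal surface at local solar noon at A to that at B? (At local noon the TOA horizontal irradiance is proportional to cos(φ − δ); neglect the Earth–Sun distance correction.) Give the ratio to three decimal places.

A: cos θ_z = cos(48.6° − (-9.3°)) = 0.5314.
B: cos θ_z = cos(-49.6° − (-22.3°)) = 0.8886.
Ratio A/B = 0.5314 / 0.8886 = 0.5980.

0.598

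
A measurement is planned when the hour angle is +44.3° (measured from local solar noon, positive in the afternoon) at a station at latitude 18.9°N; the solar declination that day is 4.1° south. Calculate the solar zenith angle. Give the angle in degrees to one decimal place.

49.3°

With φ = 18.9°, δ = -4.1°, H = 44.30°: sin φ sin δ = -0.0232, cos φ cos δ cos H = 0.6754, so cos θ_z = 0.6522.
θ_z = arccos(0.6522) = 49.29°.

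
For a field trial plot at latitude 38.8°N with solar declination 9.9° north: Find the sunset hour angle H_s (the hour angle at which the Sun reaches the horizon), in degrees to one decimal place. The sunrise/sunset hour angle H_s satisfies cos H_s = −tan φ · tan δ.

98.1°

cos H_s = −tan(38.8°) · tan(9.9°) = -0.1403, so H_s = arccos(-0.1403) = 98.07°.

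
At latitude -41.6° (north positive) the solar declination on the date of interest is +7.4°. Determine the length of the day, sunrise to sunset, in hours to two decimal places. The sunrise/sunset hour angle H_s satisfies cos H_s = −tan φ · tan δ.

−tan φ tan δ = −(-0.8878)(0.1299) = 0.1153; H_s = arccos(0.1153) = 83.38°.
Day length = 2 H_s / 15° h⁻¹ = 166.76° / 15 = 11.117 h.

11.12 hours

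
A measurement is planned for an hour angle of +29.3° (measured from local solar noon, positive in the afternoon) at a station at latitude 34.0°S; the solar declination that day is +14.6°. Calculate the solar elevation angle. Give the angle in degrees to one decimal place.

cos θ_z = sin φ sin δ + cos φ cos δ cos H = (-0.5592)(0.2521) + (0.8290)(0.9677)(0.8721) = 0.5586.
θ_z = arccos(0.5586) = 56.04°, so the elevation is 90° − 56.04° = 33.96°.

34.0°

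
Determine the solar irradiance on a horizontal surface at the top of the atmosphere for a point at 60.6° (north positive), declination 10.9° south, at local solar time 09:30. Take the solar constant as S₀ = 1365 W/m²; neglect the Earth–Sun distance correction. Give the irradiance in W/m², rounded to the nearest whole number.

297 W/m²

Hour angle H = 15° × (9.5 − 12) = -37.50°.
cos θ_z = sin φ sin δ + cos φ cos δ cos H = (0.8712)(-0.1891) + (0.4909)(0.9820)(0.7934) = 0.2177.
Top-of-atmosphere irradiance = S₀ cos θ_z = 1365 × 0.2177 = 297.16 W/m².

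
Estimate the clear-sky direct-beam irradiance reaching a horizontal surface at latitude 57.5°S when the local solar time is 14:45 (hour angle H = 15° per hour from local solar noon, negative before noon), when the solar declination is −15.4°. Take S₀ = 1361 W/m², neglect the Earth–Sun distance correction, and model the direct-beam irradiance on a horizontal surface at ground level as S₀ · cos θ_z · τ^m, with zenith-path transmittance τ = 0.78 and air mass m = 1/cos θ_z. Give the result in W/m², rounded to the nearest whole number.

557 W/m²

Hour angle H = 15° × (14.75 − 12) = 41.25°.
cos θ_z = sin φ sin δ + cos φ cos δ cos H = (-0.8434)(-0.2656) + (0.5373)(0.9641)(0.7518) = 0.6134.
Air mass m = 1/cos θ_z = 1/0.6134 = 1.630; τ^m = 0.78^1.630 = 0.6670.
Surface direct beam = 1361 × 0.6134 × 0.6670 = 556.84 W/m².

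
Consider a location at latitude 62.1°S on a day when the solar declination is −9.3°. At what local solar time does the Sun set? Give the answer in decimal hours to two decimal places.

19.20 h

−tan φ tan δ = −(-1.8887)(-0.1638) = -0.3094; H_s = arccos(-0.3094) = 108.02°.
Sunset is at 12 + H_s/15 = 12 + 7.201 = 19.201 h local solar time.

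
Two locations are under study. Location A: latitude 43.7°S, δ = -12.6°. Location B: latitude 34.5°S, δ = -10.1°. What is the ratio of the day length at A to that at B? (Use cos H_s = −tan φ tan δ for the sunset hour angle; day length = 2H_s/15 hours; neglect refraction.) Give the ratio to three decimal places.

A: H_s = arccos(−tan -43.7° · tan -12.6°) = 102.33°, so 2H_s/15 = 13.6440 h.
B: H_s = arccos(−tan -34.5° · tan -10.1°) = 97.03°, so 2H_s/15 = 12.9373 h.
Ratio A/B = 13.6440 / 12.9373 = 1.0546.

1.055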